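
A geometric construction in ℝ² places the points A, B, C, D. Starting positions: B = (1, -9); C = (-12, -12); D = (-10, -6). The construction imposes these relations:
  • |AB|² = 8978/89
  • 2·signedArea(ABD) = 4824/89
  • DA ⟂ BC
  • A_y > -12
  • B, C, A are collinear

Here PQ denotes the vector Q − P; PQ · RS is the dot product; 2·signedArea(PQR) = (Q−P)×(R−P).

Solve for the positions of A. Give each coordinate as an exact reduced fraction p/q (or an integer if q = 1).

A = (-782/89, -1002/89)

1. A_x = -782/89  [B, C, A are collinear ∩ DA ⟂ BC]
2. A_y = -1002/89  [B, C, A are collinear ∩ DA ⟂ BC]
   → A = (-782/89, -1002/89)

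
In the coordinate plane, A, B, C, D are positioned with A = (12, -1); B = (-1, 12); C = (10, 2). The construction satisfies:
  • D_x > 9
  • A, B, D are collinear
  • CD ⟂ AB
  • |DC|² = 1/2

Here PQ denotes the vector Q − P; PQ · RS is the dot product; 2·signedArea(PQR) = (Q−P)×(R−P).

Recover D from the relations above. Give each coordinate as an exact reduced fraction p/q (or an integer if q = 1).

1. D_x = 19/2  [A, B, D are collinear ∩ CD ⟂ AB]
2. D_y = 3/2  [A, B, D are collinear ∩ CD ⟂ AB]
   → D = (19/2, 3/2)

D = (19/2, 3/2)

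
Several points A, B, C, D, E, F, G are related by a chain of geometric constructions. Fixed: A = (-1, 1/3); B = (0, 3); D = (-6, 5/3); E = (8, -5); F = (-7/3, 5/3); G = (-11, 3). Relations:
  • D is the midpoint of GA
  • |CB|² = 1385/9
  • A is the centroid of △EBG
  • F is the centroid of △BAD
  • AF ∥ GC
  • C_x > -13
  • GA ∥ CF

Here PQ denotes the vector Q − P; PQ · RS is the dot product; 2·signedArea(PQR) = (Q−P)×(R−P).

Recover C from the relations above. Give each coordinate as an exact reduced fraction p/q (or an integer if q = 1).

C = (-37/3, 13/3)

1. C_x = -37/3  [GA ∥ CF ∩ AF ∥ GC]
2. C_y = 13/3  [GA ∥ CF ∩ AF ∥ GC]
   → C = (-37/3, 13/3)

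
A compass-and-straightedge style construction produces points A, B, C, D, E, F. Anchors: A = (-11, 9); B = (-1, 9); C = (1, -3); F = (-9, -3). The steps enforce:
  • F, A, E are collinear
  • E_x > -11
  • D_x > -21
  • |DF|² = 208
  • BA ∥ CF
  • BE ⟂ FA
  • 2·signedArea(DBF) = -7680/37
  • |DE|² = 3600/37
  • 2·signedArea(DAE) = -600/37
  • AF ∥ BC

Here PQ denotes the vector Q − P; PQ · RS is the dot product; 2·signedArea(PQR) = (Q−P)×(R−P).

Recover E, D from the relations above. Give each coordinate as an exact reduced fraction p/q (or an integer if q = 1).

D = (-757/37, 213/37)
E = (-397/37, 273/37)

1. E_x = -397/37  [F, A, E are collinear ∩ BE ⟂ FA]
2. E_y = 273/37  [F, A, E are collinear ∩ BE ⟂ FA]
   → E = (-397/37, 273/37)
3. D_x = -757/37  [2·signedArea(DAE) = -600/37 ∩ 2·signedArea(DBF) = -7680/37]
4. D_y = 213/37  [2·signedArea(DAE) = -600/37 ∩ 2·signedArea(DBF) = -7680/37]
   → D = (-757/37, 213/37)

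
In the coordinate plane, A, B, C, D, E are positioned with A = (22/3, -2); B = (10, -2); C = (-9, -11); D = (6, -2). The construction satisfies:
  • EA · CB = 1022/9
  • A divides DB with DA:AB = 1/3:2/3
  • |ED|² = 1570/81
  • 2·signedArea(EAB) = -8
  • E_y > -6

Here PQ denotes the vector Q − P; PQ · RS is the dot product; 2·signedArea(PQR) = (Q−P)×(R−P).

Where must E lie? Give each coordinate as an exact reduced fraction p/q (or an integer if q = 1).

E = (25/9, -5)

1. E_x = 25/9  [EA · CB = 1022/9 ∩ 2·signedArea(EAB) = -8]
2. E_y = -5  [EA · CB = 1022/9 ∩ 2·signedArea(EAB) = -8]
   → E = (25/9, -5)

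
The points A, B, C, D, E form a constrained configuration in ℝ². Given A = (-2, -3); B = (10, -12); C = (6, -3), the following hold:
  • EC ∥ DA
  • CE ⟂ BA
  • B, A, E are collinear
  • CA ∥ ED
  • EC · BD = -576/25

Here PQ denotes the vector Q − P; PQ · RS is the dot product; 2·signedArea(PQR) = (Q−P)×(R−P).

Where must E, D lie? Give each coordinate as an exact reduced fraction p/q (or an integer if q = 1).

1. E_x = 78/25  [B, A, E are collinear ∩ CE ⟂ BA]
2. E_y = -171/25  [B, A, E are collinear ∩ CE ⟂ BA]
   → E = (78/25, -171/25)
3. D_x = -122/25  [EC ∥ DA ∩ CA ∥ ED]
4. D_y = -171/25  [EC ∥ DA ∩ CA ∥ ED]
   → D = (-122/25, -171/25)

D = (-122/25, -171/25)
E = (78/25, -171/25)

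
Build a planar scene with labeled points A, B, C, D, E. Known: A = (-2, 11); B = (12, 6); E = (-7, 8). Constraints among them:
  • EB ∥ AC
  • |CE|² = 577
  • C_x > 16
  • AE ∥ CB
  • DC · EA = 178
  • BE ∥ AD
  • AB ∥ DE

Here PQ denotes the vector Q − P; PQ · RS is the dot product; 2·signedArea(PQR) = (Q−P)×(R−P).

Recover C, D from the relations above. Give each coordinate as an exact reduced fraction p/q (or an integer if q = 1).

1. C_x = 17  [AE ∥ CB ∩ EB ∥ AC]
2. C_y = 9  [AE ∥ CB ∩ EB ∥ AC]
   → C = (17, 9)
3. D_x = -21  [AB ∥ DE ∩ BE ∥ AD]
4. D_y = 13  [AB ∥ DE ∩ BE ∥ AD]
   → D = (-21, 13)

C = (17, 9)
D = (-21, 13)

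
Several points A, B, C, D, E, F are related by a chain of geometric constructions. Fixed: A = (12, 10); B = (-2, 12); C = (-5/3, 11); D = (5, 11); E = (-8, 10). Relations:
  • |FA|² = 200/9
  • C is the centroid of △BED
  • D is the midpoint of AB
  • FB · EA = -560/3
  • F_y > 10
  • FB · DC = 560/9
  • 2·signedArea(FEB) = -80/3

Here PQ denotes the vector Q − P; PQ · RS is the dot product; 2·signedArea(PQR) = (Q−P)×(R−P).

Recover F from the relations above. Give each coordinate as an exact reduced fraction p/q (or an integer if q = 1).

1. F_x = 22/3  [FB · EA = -560/3 ∩ 2·signedArea(FEB) = -80/3]
2. F_y = 32/3  [FB · EA = -560/3 ∩ 2·signedArea(FEB) = -80/3]
   → F = (22/3, 32/3)

F = (22/3, 32/3)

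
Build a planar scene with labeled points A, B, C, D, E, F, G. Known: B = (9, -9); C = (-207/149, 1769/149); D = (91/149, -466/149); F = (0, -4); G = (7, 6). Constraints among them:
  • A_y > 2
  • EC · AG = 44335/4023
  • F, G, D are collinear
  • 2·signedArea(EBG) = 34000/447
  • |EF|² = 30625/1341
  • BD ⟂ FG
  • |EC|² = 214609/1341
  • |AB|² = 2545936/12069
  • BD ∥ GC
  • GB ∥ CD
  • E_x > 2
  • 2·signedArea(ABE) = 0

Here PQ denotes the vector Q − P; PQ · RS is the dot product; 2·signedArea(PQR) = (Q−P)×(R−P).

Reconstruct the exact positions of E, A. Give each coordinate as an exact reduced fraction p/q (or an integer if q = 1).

A = (877/1341, 3871/1341)
E = (1225/447, -38/447)

1. E_x = 1225/447  [line -15·x + -2·y + 18299/447 = 0 ∩ |EC|² = 214609/1341]
2. E_y = -38/447  [line -15·x + -2·y + 18299/447 = 0 ∩ |EC|² = 214609/1341]
   → E = (1225/447, -38/447)
3. A_x = 877/1341  [2·signedArea(ABE) = 0 ∩ EC · AG = 44335/4023]
4. A_y = 3871/1341  [2·signedArea(ABE) = 0 ∩ EC · AG = 44335/4023]
   → A = (877/1341, 3871/1341)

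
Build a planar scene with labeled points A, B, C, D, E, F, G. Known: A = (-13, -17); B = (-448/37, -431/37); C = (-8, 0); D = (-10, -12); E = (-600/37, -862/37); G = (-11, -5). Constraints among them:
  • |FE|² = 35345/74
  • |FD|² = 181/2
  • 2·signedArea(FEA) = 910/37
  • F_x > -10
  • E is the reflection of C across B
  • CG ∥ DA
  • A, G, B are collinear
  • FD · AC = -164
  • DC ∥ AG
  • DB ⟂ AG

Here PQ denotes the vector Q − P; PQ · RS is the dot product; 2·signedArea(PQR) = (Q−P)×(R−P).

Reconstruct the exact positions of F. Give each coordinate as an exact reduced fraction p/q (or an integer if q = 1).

F = (-19/2, -5/2)

1. F_x = -19/2  [2·signedArea(FEA) = 910/37 ∩ FD · AC = -164]
2. F_y = -5/2  [2·signedArea(FEA) = 910/37 ∩ FD · AC = -164]
   → F = (-19/2, -5/2)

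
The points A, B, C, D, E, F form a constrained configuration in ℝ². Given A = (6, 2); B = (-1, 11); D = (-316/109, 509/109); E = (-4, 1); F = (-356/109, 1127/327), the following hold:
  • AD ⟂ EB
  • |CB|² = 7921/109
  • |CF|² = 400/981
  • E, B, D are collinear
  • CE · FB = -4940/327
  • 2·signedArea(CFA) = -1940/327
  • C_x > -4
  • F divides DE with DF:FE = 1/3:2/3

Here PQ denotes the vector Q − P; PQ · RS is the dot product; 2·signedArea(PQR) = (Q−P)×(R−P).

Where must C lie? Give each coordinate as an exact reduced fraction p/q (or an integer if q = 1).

C = (-376/109, 309/109)

1. C_x = -376/109  [2·signedArea(CFA) = -1940/327 ∩ CE · FB = -4940/327]
2. C_y = 309/109  [2·signedArea(CFA) = -1940/327 ∩ CE · FB = -4940/327]
   → C = (-376/109, 309/109)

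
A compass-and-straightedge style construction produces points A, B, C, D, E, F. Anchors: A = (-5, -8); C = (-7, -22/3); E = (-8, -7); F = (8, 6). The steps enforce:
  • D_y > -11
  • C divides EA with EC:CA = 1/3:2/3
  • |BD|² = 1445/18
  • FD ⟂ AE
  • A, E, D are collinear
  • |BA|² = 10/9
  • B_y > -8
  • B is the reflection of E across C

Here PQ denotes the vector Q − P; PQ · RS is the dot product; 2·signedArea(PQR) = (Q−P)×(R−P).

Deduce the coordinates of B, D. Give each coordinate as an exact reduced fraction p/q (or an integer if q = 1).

1. B_x = -6  [B is the reflection of E across C]
2. B_y = -23/3  [B is the reflection of E across C]
   → B = (-6, -23/3)
3. D_x = 5/2  [A, E, D are collinear ∩ FD ⟂ AE]
4. D_y = -21/2  [A, E, D are collinear ∩ FD ⟂ AE]
   → D = (5/2, -21/2)

B = (-6, -23/3)
D = (5/2, -21/2)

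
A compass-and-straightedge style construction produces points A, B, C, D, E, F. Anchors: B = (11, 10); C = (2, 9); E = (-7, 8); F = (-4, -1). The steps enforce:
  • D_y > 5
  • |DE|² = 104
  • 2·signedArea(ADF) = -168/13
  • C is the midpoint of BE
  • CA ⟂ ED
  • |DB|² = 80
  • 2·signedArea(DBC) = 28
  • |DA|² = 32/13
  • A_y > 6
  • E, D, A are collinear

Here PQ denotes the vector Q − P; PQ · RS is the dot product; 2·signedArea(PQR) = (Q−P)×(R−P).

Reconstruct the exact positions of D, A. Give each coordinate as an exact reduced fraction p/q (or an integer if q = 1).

1. D_x = 3  [line 1·x + -9·y + 51 = 0 ∩ |DE|² = 104]
2. D_y = 6  [line 1·x + -9·y + 51 = 0 ∩ |DE|² = 104]
   → D = (3, 6)
3. A_x = 19/13  [E, D, A are collinear ∩ CA ⟂ ED]
4. A_y = 82/13  [E, D, A are collinear ∩ CA ⟂ ED]
   → A = (19/13, 82/13)

A = (19/13, 82/13)
D = (3, 6)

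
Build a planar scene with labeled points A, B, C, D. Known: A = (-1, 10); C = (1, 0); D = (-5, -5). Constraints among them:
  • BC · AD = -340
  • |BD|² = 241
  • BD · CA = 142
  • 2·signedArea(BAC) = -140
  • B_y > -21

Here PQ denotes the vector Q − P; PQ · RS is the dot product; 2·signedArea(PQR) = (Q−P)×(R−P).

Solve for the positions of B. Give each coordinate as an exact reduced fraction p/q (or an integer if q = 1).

1. B_x = -9  [BC · AD = -340 ∩ BD · CA = 142]
2. B_y = -20  [BC · AD = -340 ∩ BD · CA = 142]
   → B = (-9, -20)

B = (-9, -20)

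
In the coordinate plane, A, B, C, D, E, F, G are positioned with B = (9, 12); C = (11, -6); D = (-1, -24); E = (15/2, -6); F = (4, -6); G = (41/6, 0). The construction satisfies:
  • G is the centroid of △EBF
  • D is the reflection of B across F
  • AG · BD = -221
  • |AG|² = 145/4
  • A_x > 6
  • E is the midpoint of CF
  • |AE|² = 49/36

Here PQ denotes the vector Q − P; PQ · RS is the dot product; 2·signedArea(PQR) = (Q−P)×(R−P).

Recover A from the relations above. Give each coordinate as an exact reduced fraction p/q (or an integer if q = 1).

1. A_x = 19/3  [line 10·x + 36·y + 458/3 = 0 ∩ |AG|² = 145/4]
2. A_y = -6  [line 10·x + 36·y + 458/3 = 0 ∩ |AG|² = 145/4]
   → A = (19/3, -6)

A = (19/3, -6)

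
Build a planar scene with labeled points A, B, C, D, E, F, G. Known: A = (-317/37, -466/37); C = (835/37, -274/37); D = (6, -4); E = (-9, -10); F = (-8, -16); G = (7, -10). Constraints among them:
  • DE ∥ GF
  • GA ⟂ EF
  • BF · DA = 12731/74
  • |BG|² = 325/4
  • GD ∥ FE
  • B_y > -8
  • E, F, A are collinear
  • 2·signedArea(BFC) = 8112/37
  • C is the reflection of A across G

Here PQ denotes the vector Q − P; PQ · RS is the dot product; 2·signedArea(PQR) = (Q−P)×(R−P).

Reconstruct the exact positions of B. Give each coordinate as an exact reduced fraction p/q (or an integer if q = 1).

B = (-3/2, -7)

1. B_x = -3/2  [BF · DA = 12731/74 ∩ 2·signedArea(BFC) = 8112/37]
2. B_y = -7  [BF · DA = 12731/74 ∩ 2·signedArea(BFC) = 8112/37]
   → B = (-3/2, -7)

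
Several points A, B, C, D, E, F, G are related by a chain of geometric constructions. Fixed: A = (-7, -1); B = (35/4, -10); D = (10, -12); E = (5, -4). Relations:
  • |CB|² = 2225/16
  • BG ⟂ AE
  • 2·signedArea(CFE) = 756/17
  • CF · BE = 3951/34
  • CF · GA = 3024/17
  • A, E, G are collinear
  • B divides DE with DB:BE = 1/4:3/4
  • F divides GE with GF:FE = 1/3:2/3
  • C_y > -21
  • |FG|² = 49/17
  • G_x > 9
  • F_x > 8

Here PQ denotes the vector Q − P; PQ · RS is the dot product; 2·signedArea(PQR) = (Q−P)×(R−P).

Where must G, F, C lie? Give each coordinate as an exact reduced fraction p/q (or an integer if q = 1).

C = (15, -20)
F = (141/17, -82/17)
G = (169/17, -89/17)

1. G_x = 169/17  [A, E, G are collinear ∩ BG ⟂ AE]
2. G_y = -89/17  [A, E, G are collinear ∩ BG ⟂ AE]
   → G = (169/17, -89/17)
3. F_x = 141/17  [F divides GE with GF:FE = 1/3:2/3]
4. F_y = -82/17  [F divides GE with GF:FE = 1/3:2/3]
   → F = (141/17, -82/17)
5. C_x = 15  [2·signedArea(CFE) = 756/17 ∩ CF · BE = 3951/34]
6. C_y = -20  [2·signedArea(CFE) = 756/17 ∩ CF · BE = 3951/34]
   → C = (15, -20)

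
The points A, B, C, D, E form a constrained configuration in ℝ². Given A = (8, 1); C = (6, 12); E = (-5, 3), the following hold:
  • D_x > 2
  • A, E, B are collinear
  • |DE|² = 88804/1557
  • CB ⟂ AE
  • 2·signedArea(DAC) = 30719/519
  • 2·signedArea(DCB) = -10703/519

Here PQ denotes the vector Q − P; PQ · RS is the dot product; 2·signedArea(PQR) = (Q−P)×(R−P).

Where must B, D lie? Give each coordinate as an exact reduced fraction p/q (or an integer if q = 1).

1. B_x = 760/173  [A, E, B are collinear ∩ CB ⟂ AE]
2. B_y = 269/173  [A, E, B are collinear ∩ CB ⟂ AE]
   → B = (760/173, 269/173)
3. D_x = 1279/519  [2·signedArea(DAC) = 30719/519 ∩ 2·signedArea(DCB) = -10703/519]
4. D_y = 961/519  [2·signedArea(DAC) = 30719/519 ∩ 2·signedArea(DCB) = -10703/519]
   → D = (1279/519, 961/519)

B = (760/173, 269/173)
D = (1279/519, 961/519)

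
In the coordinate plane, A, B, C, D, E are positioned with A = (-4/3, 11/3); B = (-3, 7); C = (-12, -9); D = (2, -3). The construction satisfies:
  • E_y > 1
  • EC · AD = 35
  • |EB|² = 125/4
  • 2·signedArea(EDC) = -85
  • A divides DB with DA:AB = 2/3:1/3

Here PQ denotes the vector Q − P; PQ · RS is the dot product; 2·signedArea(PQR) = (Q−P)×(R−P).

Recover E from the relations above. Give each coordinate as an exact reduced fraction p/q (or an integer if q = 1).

E = (-1/2, 2)

1. E_x = -1/2  [2·signedArea(EDC) = -85 ∩ EC · AD = 35]
2. E_y = 2  [2·signedArea(EDC) = -85 ∩ EC · AD = 35]
   → E = (-1/2, 2)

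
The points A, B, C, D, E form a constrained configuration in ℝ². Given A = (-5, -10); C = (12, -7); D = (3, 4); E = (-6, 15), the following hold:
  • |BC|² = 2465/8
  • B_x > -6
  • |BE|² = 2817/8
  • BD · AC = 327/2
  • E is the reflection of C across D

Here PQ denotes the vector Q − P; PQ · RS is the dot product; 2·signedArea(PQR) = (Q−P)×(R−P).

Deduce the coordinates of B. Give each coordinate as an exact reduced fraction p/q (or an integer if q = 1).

1. B_x = -21/4  [line -17·x + -3·y + -201/2 = 0 ∩ |BE|² = 2817/8]
2. B_y = -15/4  [line -17·x + -3·y + -201/2 = 0 ∩ |BE|² = 2817/8]
   → B = (-21/4, -15/4)

B = (-21/4, -15/4)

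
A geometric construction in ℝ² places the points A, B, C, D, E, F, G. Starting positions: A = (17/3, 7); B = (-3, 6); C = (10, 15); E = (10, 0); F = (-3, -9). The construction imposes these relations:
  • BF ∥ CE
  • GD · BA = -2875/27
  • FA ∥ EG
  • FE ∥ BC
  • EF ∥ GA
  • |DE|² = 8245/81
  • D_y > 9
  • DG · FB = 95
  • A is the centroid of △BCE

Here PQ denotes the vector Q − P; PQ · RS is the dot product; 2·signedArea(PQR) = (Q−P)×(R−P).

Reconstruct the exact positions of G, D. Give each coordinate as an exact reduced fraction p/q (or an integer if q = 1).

D = (64/9, 29/3)
G = (56/3, 16)

1. G_x = 56/3  [EF ∥ GA ∩ FA ∥ EG]
2. G_y = 16  [EF ∥ GA ∩ FA ∥ EG]
   → G = (56/3, 16)
3. D_x = 64/9  [DG · FB = 95 ∩ GD · BA = -2875/27]
4. D_y = 29/3  [DG · FB = 95 ∩ GD · BA = -2875/27]
   → D = (64/9, 29/3)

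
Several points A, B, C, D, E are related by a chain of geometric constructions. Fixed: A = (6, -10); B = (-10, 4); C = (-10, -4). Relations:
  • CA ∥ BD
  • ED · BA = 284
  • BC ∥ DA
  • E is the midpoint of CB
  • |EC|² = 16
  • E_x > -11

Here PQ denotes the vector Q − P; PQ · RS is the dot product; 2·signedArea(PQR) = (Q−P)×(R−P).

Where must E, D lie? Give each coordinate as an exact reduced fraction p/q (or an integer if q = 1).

1. E_x = -10  [E is the midpoint of CB]
2. E_y = 0  [E is the midpoint of CB]
   → E = (-10, 0)
3. D_x = 6  [BC ∥ DA ∩ CA ∥ BD]
4. D_y = -2  [BC ∥ DA ∩ CA ∥ BD]
   → D = (6, -2)

D = (6, -2)
E = (-10, 0)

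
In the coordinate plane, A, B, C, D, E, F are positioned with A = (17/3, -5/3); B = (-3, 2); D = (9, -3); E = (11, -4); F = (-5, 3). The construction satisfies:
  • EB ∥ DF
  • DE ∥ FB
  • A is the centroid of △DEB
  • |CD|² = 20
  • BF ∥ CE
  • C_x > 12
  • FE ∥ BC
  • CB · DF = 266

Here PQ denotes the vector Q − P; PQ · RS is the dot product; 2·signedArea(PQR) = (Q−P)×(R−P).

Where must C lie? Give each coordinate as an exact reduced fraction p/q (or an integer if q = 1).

C = (13, -5)

1. C_x = 13  [BF ∥ CE ∩ FE ∥ BC]
2. C_y = -5  [BF ∥ CE ∩ FE ∥ BC]
   → C = (13, -5)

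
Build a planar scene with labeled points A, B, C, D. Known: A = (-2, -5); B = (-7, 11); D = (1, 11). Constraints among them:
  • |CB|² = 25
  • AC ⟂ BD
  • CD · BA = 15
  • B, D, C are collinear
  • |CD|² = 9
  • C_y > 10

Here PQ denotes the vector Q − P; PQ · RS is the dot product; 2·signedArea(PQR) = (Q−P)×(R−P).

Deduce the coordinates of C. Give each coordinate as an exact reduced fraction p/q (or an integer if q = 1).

1. C_x = -2  [B, D, C are collinear ∩ AC ⟂ BD]
2. C_y = 11  [B, D, C are collinear ∩ AC ⟂ BD]
   → C = (-2, 11)

C = (-2, 11)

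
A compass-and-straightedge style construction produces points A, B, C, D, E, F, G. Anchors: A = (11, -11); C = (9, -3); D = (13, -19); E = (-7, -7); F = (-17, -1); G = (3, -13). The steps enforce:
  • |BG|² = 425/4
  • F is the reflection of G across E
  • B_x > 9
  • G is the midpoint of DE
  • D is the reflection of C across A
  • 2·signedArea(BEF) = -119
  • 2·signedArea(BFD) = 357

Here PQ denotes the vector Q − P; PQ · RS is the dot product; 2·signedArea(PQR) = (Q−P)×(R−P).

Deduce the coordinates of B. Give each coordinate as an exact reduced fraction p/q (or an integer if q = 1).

B = (19/2, -5)

1. B_x = 19/2  [line -6·x + -10·y + 7 = 0 ∩ |BG|² = 425/4]
2. B_y = -5  [line -6·x + -10·y + 7 = 0 ∩ |BG|² = 425/4]
   → B = (19/2, -5)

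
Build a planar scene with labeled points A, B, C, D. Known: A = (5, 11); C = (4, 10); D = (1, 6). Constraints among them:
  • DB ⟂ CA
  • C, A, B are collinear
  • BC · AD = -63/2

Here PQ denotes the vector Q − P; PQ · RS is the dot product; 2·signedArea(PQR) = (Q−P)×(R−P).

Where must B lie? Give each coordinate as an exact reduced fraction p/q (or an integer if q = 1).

B = (1/2, 13/2)

1. B_x = 1/2  [C, A, B are collinear ∩ DB ⟂ CA]
2. B_y = 13/2  [C, A, B are collinear ∩ DB ⟂ CA]
   → B = (1/2, 13/2)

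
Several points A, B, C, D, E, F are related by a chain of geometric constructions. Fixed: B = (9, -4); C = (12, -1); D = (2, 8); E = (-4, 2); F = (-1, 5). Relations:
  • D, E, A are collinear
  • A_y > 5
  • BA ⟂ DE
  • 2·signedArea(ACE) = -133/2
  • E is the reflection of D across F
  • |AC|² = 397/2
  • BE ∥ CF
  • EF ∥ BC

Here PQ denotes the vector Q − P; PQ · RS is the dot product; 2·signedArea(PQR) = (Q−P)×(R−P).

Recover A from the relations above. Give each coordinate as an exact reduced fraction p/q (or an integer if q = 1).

1. A_x = -1/2  [D, E, A are collinear ∩ BA ⟂ DE]
2. A_y = 11/2  [D, E, A are collinear ∩ BA ⟂ DE]
   → A = (-1/2, 11/2)

A = (-1/2, 11/2)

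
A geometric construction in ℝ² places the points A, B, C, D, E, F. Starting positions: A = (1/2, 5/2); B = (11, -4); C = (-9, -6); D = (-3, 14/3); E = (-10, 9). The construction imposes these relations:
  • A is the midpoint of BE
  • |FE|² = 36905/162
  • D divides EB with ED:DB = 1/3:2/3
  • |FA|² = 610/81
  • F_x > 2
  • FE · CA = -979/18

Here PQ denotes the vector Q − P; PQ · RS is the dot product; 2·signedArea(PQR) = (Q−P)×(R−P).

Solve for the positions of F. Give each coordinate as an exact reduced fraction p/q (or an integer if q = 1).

F = (17/6, 19/18)

1. F_x = 17/6  [line -19/2·x + -17/2·y + 323/9 = 0 ∩ |FE|² = 36905/162]
2. F_y = 19/18  [line -19/2·x + -17/2·y + 323/9 = 0 ∩ |FE|² = 36905/162]
   → F = (17/6, 19/18)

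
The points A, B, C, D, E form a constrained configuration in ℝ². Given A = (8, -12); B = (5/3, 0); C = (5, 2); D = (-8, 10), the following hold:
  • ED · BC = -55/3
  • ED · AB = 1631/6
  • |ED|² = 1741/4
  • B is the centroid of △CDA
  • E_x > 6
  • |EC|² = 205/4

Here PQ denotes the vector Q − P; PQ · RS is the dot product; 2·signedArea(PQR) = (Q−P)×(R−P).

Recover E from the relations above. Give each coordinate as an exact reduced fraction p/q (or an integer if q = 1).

E = (13/2, -5)

1. E_x = 13/2  [ED · BC = -55/3 ∩ ED · AB = 1631/6]
2. E_y = -5  [ED · BC = -55/3 ∩ ED · AB = 1631/6]
   → E = (13/2, -5)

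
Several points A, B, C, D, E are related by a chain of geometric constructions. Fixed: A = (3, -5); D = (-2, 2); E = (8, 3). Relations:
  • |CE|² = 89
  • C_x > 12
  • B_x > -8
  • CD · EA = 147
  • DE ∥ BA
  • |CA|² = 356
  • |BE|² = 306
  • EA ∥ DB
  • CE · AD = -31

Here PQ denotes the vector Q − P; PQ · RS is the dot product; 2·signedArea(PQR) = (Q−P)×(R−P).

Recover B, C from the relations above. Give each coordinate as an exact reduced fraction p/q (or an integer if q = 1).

B = (-7, -6)
C = (13, 11)

1. B_x = -7  [DE ∥ BA ∩ EA ∥ DB]
2. B_y = -6  [DE ∥ BA ∩ EA ∥ DB]
   → B = (-7, -6)
3. C_x = 13  [CE · AD = -31 ∩ CD · EA = 147]
4. C_y = 11  [CE · AD = -31 ∩ CD · EA = 147]
   → C = (13, 11)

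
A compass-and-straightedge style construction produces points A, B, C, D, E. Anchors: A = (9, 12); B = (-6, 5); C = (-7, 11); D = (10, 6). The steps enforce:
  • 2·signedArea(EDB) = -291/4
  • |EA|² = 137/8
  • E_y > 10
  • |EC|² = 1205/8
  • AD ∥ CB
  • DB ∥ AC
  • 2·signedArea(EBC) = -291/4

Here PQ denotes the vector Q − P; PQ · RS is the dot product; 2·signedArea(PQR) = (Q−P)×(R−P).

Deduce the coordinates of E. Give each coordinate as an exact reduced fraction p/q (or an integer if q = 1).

1. E_x = 21/4  [2·signedArea(EBC) = -291/4 ∩ 2·signedArea(EDB) = -291/4]
2. E_y = 41/4  [2·signedArea(EBC) = -291/4 ∩ 2·signedArea(EDB) = -291/4]
   → E = (21/4, 41/4)

E = (21/4, 41/4)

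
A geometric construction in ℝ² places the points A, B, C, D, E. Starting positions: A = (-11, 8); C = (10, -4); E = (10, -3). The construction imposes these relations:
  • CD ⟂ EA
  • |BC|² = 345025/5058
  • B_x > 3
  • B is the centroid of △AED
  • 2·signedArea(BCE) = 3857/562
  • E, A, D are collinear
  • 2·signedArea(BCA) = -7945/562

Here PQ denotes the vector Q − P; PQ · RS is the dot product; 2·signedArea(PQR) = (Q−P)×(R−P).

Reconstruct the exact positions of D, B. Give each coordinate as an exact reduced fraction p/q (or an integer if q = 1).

B = (1763/562, 1003/1686)
D = (5851/562, -1807/562)

1. D_x = 5851/562  [E, A, D are collinear ∩ CD ⟂ EA]
2. D_y = -1807/562  [E, A, D are collinear ∩ CD ⟂ EA]
   → D = (5851/562, -1807/562)
3. B_x = 1763/562  [B is the centroid of △AED]
4. B_y = 1003/1686  [B is the centroid of △AED]
   → B = (1763/562, 1003/1686)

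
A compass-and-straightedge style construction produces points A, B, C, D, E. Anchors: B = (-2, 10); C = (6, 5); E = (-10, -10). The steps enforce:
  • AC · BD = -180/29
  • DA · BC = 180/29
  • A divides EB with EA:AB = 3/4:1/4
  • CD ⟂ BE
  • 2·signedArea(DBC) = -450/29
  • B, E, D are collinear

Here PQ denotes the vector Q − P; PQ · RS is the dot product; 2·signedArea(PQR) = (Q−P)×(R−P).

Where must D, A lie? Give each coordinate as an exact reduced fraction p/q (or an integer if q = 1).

1. D_x = -76/29  [B, E, D are collinear ∩ CD ⟂ BE]
2. D_y = 245/29  [B, E, D are collinear ∩ CD ⟂ BE]
   → D = (-76/29, 245/29)
3. A_x = -4  [A divides EB with EA:AB = 3/4:1/4]
4. A_y = 5  [A divides EB with EA:AB = 3/4:1/4]
   → A = (-4, 5)

A = (-4, 5)
D = (-76/29, 245/29)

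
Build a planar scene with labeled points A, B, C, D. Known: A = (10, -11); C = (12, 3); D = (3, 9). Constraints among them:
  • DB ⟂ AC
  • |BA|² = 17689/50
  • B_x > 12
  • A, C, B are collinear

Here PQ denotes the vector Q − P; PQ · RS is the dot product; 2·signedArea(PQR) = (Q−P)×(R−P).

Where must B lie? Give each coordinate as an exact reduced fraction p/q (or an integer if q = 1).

B = (633/50, 381/50)

1. B_x = 633/50  [A, C, B are collinear ∩ DB ⟂ AC]
2. B_y = 381/50  [A, C, B are collinear ∩ DB ⟂ AC]
   → B = (633/50, 381/50)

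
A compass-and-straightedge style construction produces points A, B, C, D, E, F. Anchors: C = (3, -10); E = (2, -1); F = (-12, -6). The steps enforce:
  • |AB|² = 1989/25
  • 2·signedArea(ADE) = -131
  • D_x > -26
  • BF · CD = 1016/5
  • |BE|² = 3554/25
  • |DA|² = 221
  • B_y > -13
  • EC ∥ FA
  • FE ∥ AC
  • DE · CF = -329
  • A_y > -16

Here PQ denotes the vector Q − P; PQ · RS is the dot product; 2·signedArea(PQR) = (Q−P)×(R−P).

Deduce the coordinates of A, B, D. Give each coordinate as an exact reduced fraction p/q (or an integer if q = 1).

A = (-11, -15)
B = (-13/5, -12)
D = (-25, -20)

1. A_x = -11  [FE ∥ AC ∩ EC ∥ FA]
2. A_y = -15  [FE ∥ AC ∩ EC ∥ FA]
   → A = (-11, -15)
3. D_x = -25  [DE · CF = -329 ∩ 2·signedArea(ADE) = -131]
4. D_y = -20  [DE · CF = -329 ∩ 2·signedArea(ADE) = -131]
   → D = (-25, -20)
5. B_x = -13/5  [line 28·x + 10·y + 964/5 = 0 ∩ |AB|² = 1989/25]
6. B_y = -12  [line 28·x + 10·y + 964/5 = 0 ∩ |AB|² = 1989/25]
   → B = (-13/5, -12)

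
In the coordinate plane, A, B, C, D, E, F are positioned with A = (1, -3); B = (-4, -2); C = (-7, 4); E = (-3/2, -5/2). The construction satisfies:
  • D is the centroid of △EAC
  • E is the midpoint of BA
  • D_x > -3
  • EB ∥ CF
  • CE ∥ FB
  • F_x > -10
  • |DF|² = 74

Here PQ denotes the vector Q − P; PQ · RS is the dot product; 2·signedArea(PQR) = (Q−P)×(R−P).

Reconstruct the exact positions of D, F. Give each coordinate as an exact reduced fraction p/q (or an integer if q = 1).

D = (-5/2, -1/2)
F = (-19/2, 9/2)

1. D_x = -5/2  [D is the centroid of △EAC]
2. D_y = -1/2  [D is the centroid of △EAC]
   → D = (-5/2, -1/2)
3. F_x = -19/2  [CE ∥ FB ∩ EB ∥ CF]
4. F_y = 9/2  [CE ∥ FB ∩ EB ∥ CF]
   → F = (-19/2, 9/2)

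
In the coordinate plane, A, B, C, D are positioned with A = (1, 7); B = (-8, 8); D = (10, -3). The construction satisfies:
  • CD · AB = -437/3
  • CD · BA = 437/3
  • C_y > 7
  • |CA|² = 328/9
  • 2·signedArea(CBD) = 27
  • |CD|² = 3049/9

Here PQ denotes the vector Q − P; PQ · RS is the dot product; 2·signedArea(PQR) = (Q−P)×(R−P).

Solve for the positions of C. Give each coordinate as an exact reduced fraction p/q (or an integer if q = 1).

C = (-5, 23/3)

1. C_x = -5  [CD · BA = 437/3 ∩ 2·signedArea(CBD) = 27]
2. C_y = 23/3  [CD · BA = 437/3 ∩ 2·signedArea(CBD) = 27]
   → C = (-5, 23/3)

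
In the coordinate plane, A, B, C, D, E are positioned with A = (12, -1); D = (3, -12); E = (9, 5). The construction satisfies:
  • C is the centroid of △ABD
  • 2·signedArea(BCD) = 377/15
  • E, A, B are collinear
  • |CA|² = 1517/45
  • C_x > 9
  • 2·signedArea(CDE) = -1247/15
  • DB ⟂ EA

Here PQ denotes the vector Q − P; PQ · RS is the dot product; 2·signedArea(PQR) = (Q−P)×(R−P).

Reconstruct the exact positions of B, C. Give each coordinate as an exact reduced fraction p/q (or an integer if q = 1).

B = (73/5, -31/5)
C = (148/15, -32/5)

1. B_x = 73/5  [E, A, B are collinear ∩ DB ⟂ EA]
2. B_y = -31/5  [E, A, B are collinear ∩ DB ⟂ EA]
   → B = (73/5, -31/5)
3. C_x = 148/15  [C is the centroid of △ABD]
4. C_y = -32/5  [C is the centroid of △ABD]
   → C = (148/15, -32/5)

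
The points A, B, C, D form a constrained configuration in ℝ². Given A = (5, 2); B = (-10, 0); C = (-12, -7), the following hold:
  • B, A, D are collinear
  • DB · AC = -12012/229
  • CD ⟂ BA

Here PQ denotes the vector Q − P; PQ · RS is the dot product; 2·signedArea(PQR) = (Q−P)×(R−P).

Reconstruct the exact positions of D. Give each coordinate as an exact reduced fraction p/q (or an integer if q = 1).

D = (-2950/229, -88/229)

1. D_x = -2950/229  [B, A, D are collinear ∩ CD ⟂ BA]
2. D_y = -88/229  [B, A, D are collinear ∩ CD ⟂ BA]
   → D = (-2950/229, -88/229)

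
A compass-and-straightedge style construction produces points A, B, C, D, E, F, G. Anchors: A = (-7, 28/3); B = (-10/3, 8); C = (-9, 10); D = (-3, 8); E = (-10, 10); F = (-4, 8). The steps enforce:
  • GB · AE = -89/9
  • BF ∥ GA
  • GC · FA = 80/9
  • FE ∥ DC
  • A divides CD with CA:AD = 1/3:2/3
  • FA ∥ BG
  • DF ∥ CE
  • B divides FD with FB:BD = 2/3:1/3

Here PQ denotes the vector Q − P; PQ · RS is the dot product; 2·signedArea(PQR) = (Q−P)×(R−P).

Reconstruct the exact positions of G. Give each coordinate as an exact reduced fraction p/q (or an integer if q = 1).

1. G_x = -19/3  [BF ∥ GA ∩ FA ∥ BG]
2. G_y = 28/3  [BF ∥ GA ∩ FA ∥ BG]
   → G = (-19/3, 28/3)

G = (-19/3, 28/3)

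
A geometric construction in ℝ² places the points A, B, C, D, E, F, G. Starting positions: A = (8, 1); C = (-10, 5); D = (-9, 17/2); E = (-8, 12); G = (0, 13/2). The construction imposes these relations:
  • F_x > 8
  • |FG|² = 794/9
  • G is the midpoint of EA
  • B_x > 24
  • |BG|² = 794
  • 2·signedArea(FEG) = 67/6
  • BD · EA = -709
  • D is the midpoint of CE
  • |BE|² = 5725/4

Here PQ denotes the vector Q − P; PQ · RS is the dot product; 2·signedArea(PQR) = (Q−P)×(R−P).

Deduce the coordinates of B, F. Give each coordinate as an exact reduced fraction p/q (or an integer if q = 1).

1. B_x = 25  [line -16·x + 11·y + 943/2 = 0 ∩ |BG|² = 794]
2. B_y = -13/2  [line -16·x + 11·y + 943/2 = 0 ∩ |BG|² = 794]
   → B = (25, -13/2)
3. F_x = 25/3  [line 11/2·x + 8·y + -379/6 = 0 ∩ |FG|² = 794/9]
4. F_y = 13/6  [line 11/2·x + 8·y + -379/6 = 0 ∩ |FG|² = 794/9]
   → F = (25/3, 13/6)

B = (25, -13/2)
F = (25/3, 13/6)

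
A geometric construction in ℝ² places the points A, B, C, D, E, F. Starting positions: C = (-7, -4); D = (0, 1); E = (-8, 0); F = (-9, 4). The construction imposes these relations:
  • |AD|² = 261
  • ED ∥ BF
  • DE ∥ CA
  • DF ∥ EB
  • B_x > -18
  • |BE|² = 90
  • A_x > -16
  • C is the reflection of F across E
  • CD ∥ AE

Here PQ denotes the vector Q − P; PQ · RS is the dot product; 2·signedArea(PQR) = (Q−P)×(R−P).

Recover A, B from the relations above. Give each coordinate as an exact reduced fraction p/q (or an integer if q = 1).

A = (-15, -5)
B = (-17, 3)

1. A_x = -15  [CD ∥ AE ∩ DE ∥ CA]
2. A_y = -5  [CD ∥ AE ∩ DE ∥ CA]
   → A = (-15, -5)
3. B_x = -17  [ED ∥ BF ∩ DF ∥ EB]
4. B_y = 3  [ED ∥ BF ∩ DF ∥ EB]
   → B = (-17, 3)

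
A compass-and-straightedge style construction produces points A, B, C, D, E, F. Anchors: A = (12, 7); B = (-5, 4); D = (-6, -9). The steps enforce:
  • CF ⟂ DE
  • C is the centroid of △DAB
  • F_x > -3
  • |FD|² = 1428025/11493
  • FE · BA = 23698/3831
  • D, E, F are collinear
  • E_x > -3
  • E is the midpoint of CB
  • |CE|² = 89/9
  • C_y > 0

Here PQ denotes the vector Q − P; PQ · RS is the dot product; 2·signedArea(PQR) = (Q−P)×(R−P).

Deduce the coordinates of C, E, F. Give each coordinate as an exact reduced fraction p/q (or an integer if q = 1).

C = (1/3, 2/3)
E = (-7/3, 7/3)
F = (-9841/3831, 6151/3831)

1. C_x = 1/3  [C is the centroid of △DAB]
2. C_y = 2/3  [C is the centroid of △DAB]
   → C = (1/3, 2/3)
3. E_x = -7/3  [E is the midpoint of CB]
4. E_y = 7/3  [E is the midpoint of CB]
   → E = (-7/3, 7/3)
5. F_x = -9841/3831  [D, E, F are collinear ∩ CF ⟂ DE]
6. F_y = 6151/3831  [D, E, F are collinear ∩ CF ⟂ DE]
   → F = (-9841/3831, 6151/3831)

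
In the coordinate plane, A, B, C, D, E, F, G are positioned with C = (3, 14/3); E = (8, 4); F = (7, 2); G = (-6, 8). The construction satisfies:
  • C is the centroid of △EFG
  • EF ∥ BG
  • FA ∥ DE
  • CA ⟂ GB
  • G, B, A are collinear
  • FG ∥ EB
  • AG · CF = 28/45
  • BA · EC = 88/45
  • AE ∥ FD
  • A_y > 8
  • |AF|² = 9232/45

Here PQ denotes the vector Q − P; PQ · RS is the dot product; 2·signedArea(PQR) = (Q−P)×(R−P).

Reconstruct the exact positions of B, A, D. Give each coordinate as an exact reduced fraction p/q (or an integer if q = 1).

A = (-83/15, 134/15)
B = (-5, 10)
D = (308/15, -44/15)

1. B_x = -5  [EF ∥ BG ∩ FG ∥ EB]
2. B_y = 10  [EF ∥ BG ∩ FG ∥ EB]
   → B = (-5, 10)
3. A_x = -83/15  [G, B, A are collinear ∩ CA ⟂ GB]
4. A_y = 134/15  [G, B, A are collinear ∩ CA ⟂ GB]
   → A = (-83/15, 134/15)
5. D_x = 308/15  [FA ∥ DE ∩ AE ∥ FD]
6. D_y = -44/15  [FA ∥ DE ∩ AE ∥ FD]
   → D = (308/15, -44/15)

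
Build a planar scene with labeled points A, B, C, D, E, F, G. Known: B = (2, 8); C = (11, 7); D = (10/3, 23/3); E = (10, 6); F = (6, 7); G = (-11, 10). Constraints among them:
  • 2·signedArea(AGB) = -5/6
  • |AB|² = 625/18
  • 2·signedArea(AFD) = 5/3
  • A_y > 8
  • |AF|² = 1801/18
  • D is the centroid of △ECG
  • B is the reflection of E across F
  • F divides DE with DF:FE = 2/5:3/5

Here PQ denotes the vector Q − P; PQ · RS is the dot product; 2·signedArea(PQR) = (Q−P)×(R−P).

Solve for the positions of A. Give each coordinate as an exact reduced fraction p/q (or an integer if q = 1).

1. A_x = -23/6  [2·signedArea(AFD) = 5/3 ∩ 2·signedArea(AGB) = -5/6]
2. A_y = 53/6  [2·signedArea(AFD) = 5/3 ∩ 2·signedArea(AGB) = -5/6]
   → A = (-23/6, 53/6)

A = (-23/6, 53/6)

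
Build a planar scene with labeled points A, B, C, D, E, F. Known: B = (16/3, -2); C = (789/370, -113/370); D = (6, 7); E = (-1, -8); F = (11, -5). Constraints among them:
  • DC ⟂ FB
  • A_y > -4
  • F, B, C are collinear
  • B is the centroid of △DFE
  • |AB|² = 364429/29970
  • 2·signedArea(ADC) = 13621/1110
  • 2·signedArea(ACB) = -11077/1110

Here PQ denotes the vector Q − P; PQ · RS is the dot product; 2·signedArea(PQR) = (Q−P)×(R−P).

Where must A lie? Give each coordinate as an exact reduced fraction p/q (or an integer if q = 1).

1. A_x = 7177/3330  [2·signedArea(ADC) = 13621/1110 ∩ 2·signedArea(ACB) = -11077/1110]
2. A_y = -1271/370  [2·signedArea(ADC) = 13621/1110 ∩ 2·signedArea(ACB) = -11077/1110]
   → A = (7177/3330, -1271/370)

A = (7177/3330, -1271/370)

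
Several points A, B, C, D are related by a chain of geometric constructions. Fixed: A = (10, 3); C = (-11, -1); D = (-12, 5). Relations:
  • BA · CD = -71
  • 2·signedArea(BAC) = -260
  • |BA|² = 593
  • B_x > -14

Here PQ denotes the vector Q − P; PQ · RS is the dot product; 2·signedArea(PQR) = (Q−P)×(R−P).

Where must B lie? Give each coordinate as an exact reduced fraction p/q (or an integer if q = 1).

1. B_x = -13  [BA · CD = -71 ∩ 2·signedArea(BAC) = -260]
2. B_y = 11  [BA · CD = -71 ∩ 2·signedArea(BAC) = -260]
   → B = (-13, 11)

B = (-13, 11)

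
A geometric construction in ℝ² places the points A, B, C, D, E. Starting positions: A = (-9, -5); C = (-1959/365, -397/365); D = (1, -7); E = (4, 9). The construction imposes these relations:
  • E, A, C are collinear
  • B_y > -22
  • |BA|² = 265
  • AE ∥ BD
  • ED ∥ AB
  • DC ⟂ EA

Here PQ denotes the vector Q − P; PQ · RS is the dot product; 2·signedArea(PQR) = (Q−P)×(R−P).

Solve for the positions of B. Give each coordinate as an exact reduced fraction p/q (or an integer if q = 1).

1. B_x = -12  [AE ∥ BD ∩ ED ∥ AB]
2. B_y = -21  [AE ∥ BD ∩ ED ∥ AB]
   → B = (-12, -21)

B = (-12, -21)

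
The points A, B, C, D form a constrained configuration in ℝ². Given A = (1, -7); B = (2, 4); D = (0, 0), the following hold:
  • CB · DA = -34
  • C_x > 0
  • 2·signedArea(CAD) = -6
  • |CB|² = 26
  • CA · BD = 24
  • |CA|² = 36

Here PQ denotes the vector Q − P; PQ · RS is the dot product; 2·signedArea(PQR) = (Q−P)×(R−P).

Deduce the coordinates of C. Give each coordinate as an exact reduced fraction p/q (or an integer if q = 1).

C = (1, -1)

1. C_x = 1  [CA · BD = 24 ∩ 2·signedArea(CAD) = -6]
2. C_y = -1  [CA · BD = 24 ∩ 2·signedArea(CAD) = -6]
   → C = (1, -1)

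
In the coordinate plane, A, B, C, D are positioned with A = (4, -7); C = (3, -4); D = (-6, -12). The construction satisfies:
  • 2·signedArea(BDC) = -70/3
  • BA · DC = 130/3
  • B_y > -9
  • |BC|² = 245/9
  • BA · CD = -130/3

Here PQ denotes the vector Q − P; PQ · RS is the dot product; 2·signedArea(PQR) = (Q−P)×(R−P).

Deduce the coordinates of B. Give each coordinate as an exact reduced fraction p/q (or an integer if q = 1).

B = (2/3, -26/3)

1. B_x = 2/3  [BA · CD = -130/3 ∩ 2·signedArea(BDC) = -70/3]
2. B_y = -26/3  [BA · CD = -130/3 ∩ 2·signedArea(BDC) = -70/3]
   → B = (2/3, -26/3)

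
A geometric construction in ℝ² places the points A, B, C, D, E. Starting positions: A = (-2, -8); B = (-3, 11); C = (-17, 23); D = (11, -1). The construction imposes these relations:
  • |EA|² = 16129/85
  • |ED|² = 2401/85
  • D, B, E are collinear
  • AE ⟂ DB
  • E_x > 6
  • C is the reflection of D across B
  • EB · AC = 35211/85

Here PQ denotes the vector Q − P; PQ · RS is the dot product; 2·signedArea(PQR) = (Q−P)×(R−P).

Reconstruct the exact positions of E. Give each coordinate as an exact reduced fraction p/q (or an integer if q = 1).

E = (592/85, 209/85)

1. E_x = 592/85  [D, B, E are collinear ∩ AE ⟂ DB]
2. E_y = 209/85  [D, B, E are collinear ∩ AE ⟂ DB]
   → E = (592/85, 209/85)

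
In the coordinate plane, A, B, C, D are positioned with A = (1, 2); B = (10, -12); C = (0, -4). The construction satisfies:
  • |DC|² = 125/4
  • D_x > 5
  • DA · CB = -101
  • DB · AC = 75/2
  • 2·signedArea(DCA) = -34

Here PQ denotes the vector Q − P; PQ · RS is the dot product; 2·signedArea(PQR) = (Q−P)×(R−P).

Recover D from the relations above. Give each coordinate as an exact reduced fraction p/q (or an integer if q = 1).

1. D_x = 11/2  [DA · CB = -101 ∩ 2·signedArea(DCA) = -34]
2. D_y = -5  [DA · CB = -101 ∩ 2·signedArea(DCA) = -34]
   → D = (11/2, -5)

D = (11/2, -5)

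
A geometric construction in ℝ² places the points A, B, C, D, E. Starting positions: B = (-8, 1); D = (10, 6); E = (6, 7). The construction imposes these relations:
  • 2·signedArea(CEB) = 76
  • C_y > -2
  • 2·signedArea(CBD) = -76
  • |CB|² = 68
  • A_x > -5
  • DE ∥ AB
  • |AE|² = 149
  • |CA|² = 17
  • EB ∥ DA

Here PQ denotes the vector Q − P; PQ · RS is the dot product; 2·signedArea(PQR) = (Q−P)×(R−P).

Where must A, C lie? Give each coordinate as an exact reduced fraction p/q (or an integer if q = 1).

1. A_x = -4  [DE ∥ AB ∩ EB ∥ DA]
2. A_y = 0  [DE ∥ AB ∩ EB ∥ DA]
   → A = (-4, 0)
3. C_x = 0  [2·signedArea(CEB) = 76 ∩ 2·signedArea(CBD) = -76]
4. C_y = -1  [2·signedArea(CEB) = 76 ∩ 2·signedArea(CBD) = -76]
   → C = (0, -1)

A = (-4, 0)
C = (0, -1)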